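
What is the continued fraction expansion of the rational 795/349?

[2; 3, 1, 1, 2, 19]

Run the Euclidean algorithm on 795 and 349; the successive quotients are the partial quotients a_0, a_1, ... (each step inverts the fractional part left over by the previous one):
  795 = 2*349 + 97, so a_0 = 2.
  349 = 3*97 + 58, so a_1 = 3.
  97 = 1*58 + 39, so a_2 = 1.
  58 = 1*39 + 19, so a_3 = 1.
  39 = 2*19 + 1, so a_4 = 2.
  19 = 19*1 + 0, so a_5 = 19.
The remainder reaches 0 after 6 divisions, so the expansion has 6 partial quotients, read off in order.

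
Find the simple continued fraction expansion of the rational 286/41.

Run the Euclidean algorithm on 286 and 41; the successive quotients are the partial quotients a_0, a_1, ... (each step inverts the fractional part left over by the previous one):
  286 = 6*41 + 40, so a_0 = 6.
  41 = 1*40 + 1, so a_1 = 1.
  40 = 40*1 + 0, so a_2 = 40.
The remainder reaches 0 after 3 divisions, so the expansion has 3 partial quotients, read off in order.

[6; 1, 40]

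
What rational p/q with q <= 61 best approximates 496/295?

Expand x = 496/295 as a continued fraction with the Euclidean algorithm:
  496 = 1*295 + 201, so a_0 = 1.
  295 = 1*201 + 94, so a_1 = 1.
  201 = 2*94 + 13, so a_2 = 2.
  94 = 7*13 + 3, so a_3 = 7.
  13 = 4*3 + 1, so a_4 = 4.
  3 = 3*1 + 0, so a_5 = 3.
so x = [1; 1, 2, 7, 4, 3].
Convergents (p_i = a_i*p_{i-1} + p_{i-2}, q_i = a_i*q_{i-1} + q_{i-2} with p_{-2}=0, p_{-1}=1, q_{-2}=1, q_{-1}=0), until the denominator exceeds 61:
  i=0: a_0=1, p_0 = 1*1 + 0 = 1, q_0 = 1*0 + 1 = 1.
  i=1: a_1=1, p_1 = 1*1 + 1 = 2, q_1 = 1*1 + 0 = 1.
  i=2: a_2=2, p_2 = 2*2 + 1 = 5, q_2 = 2*1 + 1 = 3.
  i=3: a_3=7, p_3 = 7*5 + 2 = 37, q_3 = 7*3 + 1 = 22.
  i=4: a_4=4, p_4 = 4*37 + 5 = 153, q_4 = 4*22 + 3 = 91.
q_4 = 91 > 61, so the last convergent with denominator <= 61 is p_3/q_3 = 37/22.
The closest fraction with denominator <= 61 is either p_3/q_3 or the intermediate fraction (k*p_3 + p_2)/(k*q_3 + q_2) with the largest k >= 1 whose denominator stays <= 61; these approach x as k grows, and every other convergent or intermediate fraction in range is farther away.
Largest k: floor((61 - q_2)/q_3) = floor((61 - 3)/22) = 2.
That gives (2*37 + 5)/(2*22 + 3) = 79/47.
Compare the errors: |x - 37/22| = |496*22 - 37*295|/(295*22) = 3/6490, and |x - 79/47| = |496*47 - 79*295|/(295*47) = 7/13865.
Cross-multiplying, 3*13865 = 41595 < 45430 = 7*6490, so 3/6490 is smaller: the convergent 37/22 is closer to x than 79/47.

37/22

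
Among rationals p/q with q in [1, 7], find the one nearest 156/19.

41/5

Expand x = 156/19 as a continued fraction with the Euclidean algorithm:
  156 = 8*19 + 4, so a_0 = 8.
  19 = 4*4 + 3, so a_1 = 4.
  4 = 1*3 + 1, so a_2 = 1.
  3 = 3*1 + 0, so a_3 = 3.
so x = [8; 4, 1, 3].
Convergents (p_i = a_i*p_{i-1} + p_{i-2}, q_i = a_i*q_{i-1} + q_{i-2} with p_{-2}=0, p_{-1}=1, q_{-2}=1, q_{-1}=0), until the denominator exceeds 7:
  i=0: a_0=8, p_0 = 8*1 + 0 = 8, q_0 = 8*0 + 1 = 1.
  i=1: a_1=4, p_1 = 4*8 + 1 = 33, q_1 = 4*1 + 0 = 4.
  i=2: a_2=1, p_2 = 1*33 + 8 = 41, q_2 = 1*4 + 1 = 5.
  i=3: a_3=3, p_3 = 3*41 + 33 = 156, q_3 = 3*5 + 4 = 19.
q_3 = 19 > 7, so the last convergent with denominator <= 7 is p_2/q_2 = 41/5.
The closest fraction with denominator <= 7 is either p_2/q_2 or the intermediate fraction (k*p_2 + p_1)/(k*q_2 + q_1) with the largest k >= 1 whose denominator stays <= 7; these approach x as k grows, and every other convergent or intermediate fraction in range is farther away.
Largest k: floor((7 - q_1)/q_2) = floor((7 - 4)/5) = 0.
Since k = 0, no intermediate fraction beyond p_2/q_2 has denominator <= 7, so the convergent 41/5 is the closest (its error is |156*5 - 41*19|/(19*5) = 1/95).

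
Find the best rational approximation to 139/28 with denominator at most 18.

Expand x = 139/28 as a continued fraction with the Euclidean algorithm:
  139 = 4*28 + 27, so a_0 = 4.
  28 = 1*27 + 1, so a_1 = 1.
  27 = 27*1 + 0, so a_2 = 27.
so x = [4; 1, 27].
Convergents (p_i = a_i*p_{i-1} + p_{i-2}, q_i = a_i*q_{i-1} + q_{i-2} with p_{-2}=0, p_{-1}=1, q_{-2}=1, q_{-1}=0), until the denominator exceeds 18:
  i=0: a_0=4, p_0 = 4*1 + 0 = 4, q_0 = 4*0 + 1 = 1.
  i=1: a_1=1, p_1 = 1*4 + 1 = 5, q_1 = 1*1 + 0 = 1.
  i=2: a_2=27, p_2 = 27*5 + 4 = 139, q_2 = 27*1 + 1 = 28.
q_2 = 28 > 18, so the last convergent with denominator <= 18 is p_1/q_1 = 5/1.
The closest fraction with denominator <= 18 is either p_1/q_1 or the intermediate fraction (k*p_1 + p_0)/(k*q_1 + q_0) with the largest k >= 1 whose denominator stays <= 18; these approach x as k grows, and every other convergent or intermediate fraction in range is farther away.
Largest k: floor((18 - q_0)/q_1) = floor((18 - 1)/1) = 17.
That gives (17*5 + 4)/(17*1 + 1) = 89/18.
Compare the errors: |x - 5/1| = |139*1 - 5*28|/(28*1) = 1/28, and |x - 89/18| = |139*18 - 89*28|/(28*18) = 10/504.
Cross-multiplying, 10*28 = 280 < 504 = 1*504, so 10/504 is smaller: the intermediate fraction 89/18 is closer to x than 5/1.

89/18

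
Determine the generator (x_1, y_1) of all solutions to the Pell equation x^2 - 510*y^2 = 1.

First expand sqrt(510) as a continued fraction. With x_i = (sqrt(510) + m_i)/d_i and (m_0, d_0) = (0, 1): a_0 = floor(sqrt(510)) = 22, since 22^2 = 484 <= 510 < 529 = 23^2.
Iterate m_{i+1} = d_i*a_i - m_i, d_{i+1} = (510 - m_{i+1}^2)/d_i, a_{i+1} = floor((a_0 + m_{i+1})/d_{i+1}):
  m_1 = 1*22 - 0 = 22, d_1 = (510 - 22^2)/1 = 26/1 = 26, a_1 = floor((22 + 22)/26) = 1.
  m_2 = 26*1 - 22 = 4, d_2 = (510 - 4^2)/26 = 494/26 = 19, a_2 = floor((22 + 4)/19) = 1.
  m_3 = 19*1 - 4 = 15, d_3 = (510 - 15^2)/19 = 285/19 = 15, a_3 = floor((22 + 15)/15) = 2.
  m_4 = 15*2 - 15 = 15, d_4 = (510 - 15^2)/15 = 285/15 = 19, a_4 = floor((22 + 15)/19) = 1.
  m_5 = 19*1 - 15 = 4, d_5 = (510 - 4^2)/19 = 494/19 = 26, a_5 = floor((22 + 4)/26) = 1.
  m_6 = 26*1 - 4 = 22, d_6 = (510 - 22^2)/26 = 26/26 = 1, a_6 = floor((22 + 22)/1) = 44.
  m_7 = 1*44 - 22 = 22, d_7 = (510 - 22^2)/1 = 26/1 = 26: (m_7, d_7) = (m_1, d_1) = (22, 26), so from here the quotients repeat a_1, ..., a_6; the period length is 6.
So sqrt(510) = [22; (1, 1, 2, 1, 1, 44)] with period length k = 6.
k is even, so the fundamental solution of x^2 - 510y^2 = 1 is (p_{k-1}, q_{k-1}) = (p_5, q_5); compute convergents through index 5.
Convergents (p_i = a_i*p_{i-1} + p_{i-2}, q_i = a_i*q_{i-1} + q_{i-2} with p_{-2}=0, p_{-1}=1, q_{-2}=1, q_{-1}=0):
  i=0: a_0=22, p_0 = 22*1 + 0 = 22, q_0 = 22*0 + 1 = 1.
  i=1: a_1=1, p_1 = 1*22 + 1 = 23, q_1 = 1*1 + 0 = 1.
  i=2: a_2=1, p_2 = 1*23 + 22 = 45, q_2 = 1*1 + 1 = 2.
  i=3: a_3=2, p_3 = 2*45 + 23 = 113, q_3 = 2*2 + 1 = 5.
  i=4: a_4=1, p_4 = 1*113 + 45 = 158, q_4 = 1*5 + 2 = 7.
  i=5: a_5=1, p_5 = 1*158 + 113 = 271, q_5 = 1*7 + 5 = 12.
Check: 271^2 - 510*12^2 = 73441 - 73440 = 1, so (x, y) = (271, 12) solves the equation, and by the theorem it is the least positive solution.

(x, y) = (271, 12)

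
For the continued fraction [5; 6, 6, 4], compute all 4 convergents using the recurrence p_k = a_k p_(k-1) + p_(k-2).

Using the convergent recurrence p_i = a_i*p_{i-1} + p_{i-2}, q_i = a_i*q_{i-1} + q_{i-2} with p_{-2}=0, p_{-1}=1, q_{-2}=1, q_{-1}=0:
  i=0: a_0=5, p_0 = 5*1 + 0 = 5, q_0 = 5*0 + 1 = 1.
  i=1: a_1=6, p_1 = 6*5 + 1 = 31, q_1 = 6*1 + 0 = 6.
  i=2: a_2=6, p_2 = 6*31 + 5 = 191, q_2 = 6*6 + 1 = 37.
  i=3: a_3=4, p_3 = 4*191 + 31 = 795, q_3 = 4*37 + 6 = 154.

5/1, 31/6, 191/37, 795/154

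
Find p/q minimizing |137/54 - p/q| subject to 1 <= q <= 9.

23/9

Expand x = 137/54 as a continued fraction with the Euclidean algorithm:
  137 = 2*54 + 29, so a_0 = 2.
  54 = 1*29 + 25, so a_1 = 1.
  29 = 1*25 + 4, so a_2 = 1.
  25 = 6*4 + 1, so a_3 = 6.
  4 = 4*1 + 0, so a_4 = 4.
so x = [2; 1, 1, 6, 4].
Convergents (p_i = a_i*p_{i-1} + p_{i-2}, q_i = a_i*q_{i-1} + q_{i-2} with p_{-2}=0, p_{-1}=1, q_{-2}=1, q_{-1}=0), until the denominator exceeds 9:
  i=0: a_0=2, p_0 = 2*1 + 0 = 2, q_0 = 2*0 + 1 = 1.
  i=1: a_1=1, p_1 = 1*2 + 1 = 3, q_1 = 1*1 + 0 = 1.
  i=2: a_2=1, p_2 = 1*3 + 2 = 5, q_2 = 1*1 + 1 = 2.
  i=3: a_3=6, p_3 = 6*5 + 3 = 33, q_3 = 6*2 + 1 = 13.
q_3 = 13 > 9, so the last convergent with denominator <= 9 is p_2/q_2 = 5/2.
The closest fraction with denominator <= 9 is either p_2/q_2 or the intermediate fraction (k*p_2 + p_1)/(k*q_2 + q_1) with the largest k >= 1 whose denominator stays <= 9; these approach x as k grows, and every other convergent or intermediate fraction in range is farther away.
Largest k: floor((9 - q_1)/q_2) = floor((9 - 1)/2) = 4.
That gives (4*5 + 3)/(4*2 + 1) = 23/9.
Compare the errors: |x - 5/2| = |137*2 - 5*54|/(54*2) = 4/108, and |x - 23/9| = |137*9 - 23*54|/(54*9) = 9/486.
Cross-multiplying, 9*108 = 972 < 1944 = 4*486, so 9/486 is smaller: the intermediate fraction 23/9 is closer to x than 5/2.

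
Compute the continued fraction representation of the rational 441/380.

[1; 6, 4, 2, 1, 4]

Run the Euclidean algorithm on 441 and 380; the successive quotients are the partial quotients a_0, a_1, ... (each step inverts the fractional part left over by the previous one):
  441 = 1*380 + 61, so a_0 = 1.
  380 = 6*61 + 14, so a_1 = 6.
  61 = 4*14 + 5, so a_2 = 4.
  14 = 2*5 + 4, so a_3 = 2.
  5 = 1*4 + 1, so a_4 = 1.
  4 = 4*1 + 0, so a_5 = 4.
The remainder reaches 0 after 6 divisions, so the expansion has 6 partial quotients, read off in order.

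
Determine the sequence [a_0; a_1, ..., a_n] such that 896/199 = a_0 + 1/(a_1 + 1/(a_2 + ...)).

Run the Euclidean algorithm on 896 and 199; the successive quotients are the partial quotients a_0, a_1, ... (each step inverts the fractional part left over by the previous one):
  896 = 4*199 + 100, so a_0 = 4.
  199 = 1*100 + 99, so a_1 = 1.
  100 = 1*99 + 1, so a_2 = 1.
  99 = 99*1 + 0, so a_3 = 99.
The remainder reaches 0 after 4 divisions, so the expansion has 4 partial quotients, read off in order.

[4; 1, 1, 99]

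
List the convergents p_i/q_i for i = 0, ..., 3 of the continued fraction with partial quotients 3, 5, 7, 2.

Using the convergent recurrence p_i = a_i*p_{i-1} + p_{i-2}, q_i = a_i*q_{i-1} + q_{i-2} with p_{-2}=0, p_{-1}=1, q_{-2}=1, q_{-1}=0:
  i=0: a_0=3, p_0 = 3*1 + 0 = 3, q_0 = 3*0 + 1 = 1.
  i=1: a_1=5, p_1 = 5*3 + 1 = 16, q_1 = 5*1 + 0 = 5.
  i=2: a_2=7, p_2 = 7*16 + 3 = 115, q_2 = 7*5 + 1 = 36.
  i=3: a_3=2, p_3 = 2*115 + 16 = 246, q_3 = 2*36 + 5 = 77.

3/1, 16/5, 115/36, 246/77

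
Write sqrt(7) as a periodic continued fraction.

Write x_i = (sqrt(7) + m_i)/d_i with (m_0, d_0) = (0, 1). a_0 = floor(sqrt(7)) = 2, since 2^2 = 4 <= 7 < 9 = 3^2.
Iterate m_{i+1} = d_i*a_i - m_i, d_{i+1} = (7 - m_{i+1}^2)/d_i, a_{i+1} = floor((a_0 + m_{i+1})/d_{i+1}):
  m_1 = 1*2 - 0 = 2, d_1 = (7 - 2^2)/1 = 3/1 = 3, a_1 = floor((2 + 2)/3) = 1.
  m_2 = 3*1 - 2 = 1, d_2 = (7 - 1^2)/3 = 6/3 = 2, a_2 = floor((2 + 1)/2) = 1.
  m_3 = 2*1 - 1 = 1, d_3 = (7 - 1^2)/2 = 6/2 = 3, a_3 = floor((2 + 1)/3) = 1.
  m_4 = 3*1 - 1 = 2, d_4 = (7 - 2^2)/3 = 3/3 = 1, a_4 = floor((2 + 2)/1) = 4.
  m_5 = 1*4 - 2 = 2, d_5 = (7 - 2^2)/1 = 3/1 = 3: (m_5, d_5) = (m_1, d_1) = (2, 3), so from here the quotients repeat a_1, ..., a_4; the period length is 4.
Hence the expansion of sqrt(7) is a_0 = 2 followed by the repeating block 1, 1, 1, 4 (period 4).

[2; (1, 1, 1, 4)]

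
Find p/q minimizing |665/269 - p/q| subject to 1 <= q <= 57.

Expand x = 665/269 as a continued fraction with the Euclidean algorithm:
  665 = 2*269 + 127, so a_0 = 2.
  269 = 2*127 + 15, so a_1 = 2.
  127 = 8*15 + 7, so a_2 = 8.
  15 = 2*7 + 1, so a_3 = 2.
  7 = 7*1 + 0, so a_4 = 7.
so x = [2; 2, 8, 2, 7].
Convergents (p_i = a_i*p_{i-1} + p_{i-2}, q_i = a_i*q_{i-1} + q_{i-2} with p_{-2}=0, p_{-1}=1, q_{-2}=1, q_{-1}=0), until the denominator exceeds 57:
  i=0: a_0=2, p_0 = 2*1 + 0 = 2, q_0 = 2*0 + 1 = 1.
  i=1: a_1=2, p_1 = 2*2 + 1 = 5, q_1 = 2*1 + 0 = 2.
  i=2: a_2=8, p_2 = 8*5 + 2 = 42, q_2 = 8*2 + 1 = 17.
  i=3: a_3=2, p_3 = 2*42 + 5 = 89, q_3 = 2*17 + 2 = 36.
  i=4: a_4=7, p_4 = 7*89 + 42 = 665, q_4 = 7*36 + 17 = 269.
q_4 = 269 > 57, so the last convergent with denominator <= 57 is p_3/q_3 = 89/36.
The closest fraction with denominator <= 57 is either p_3/q_3 or the intermediate fraction (k*p_3 + p_2)/(k*q_3 + q_2) with the largest k >= 1 whose denominator stays <= 57; these approach x as k grows, and every other convergent or intermediate fraction in range is farther away.
Largest k: floor((57 - q_2)/q_3) = floor((57 - 17)/36) = 1.
That gives (1*89 + 42)/(1*36 + 17) = 131/53.
Compare the errors: |x - 89/36| = |665*36 - 89*269|/(269*36) = 1/9684, and |x - 131/53| = |665*53 - 131*269|/(269*53) = 6/14257.
Cross-multiplying, 1*14257 = 14257 < 58104 = 6*9684, so 1/9684 is smaller: the convergent 89/36 is closer to x than 131/53.

89/36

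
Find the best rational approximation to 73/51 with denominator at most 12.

10/7

Expand x = 73/51 as a continued fraction with the Euclidean algorithm:
  73 = 1*51 + 22, so a_0 = 1.
  51 = 2*22 + 7, so a_1 = 2.
  22 = 3*7 + 1, so a_2 = 3.
  7 = 7*1 + 0, so a_3 = 7.
so x = [1; 2, 3, 7].
Convergents (p_i = a_i*p_{i-1} + p_{i-2}, q_i = a_i*q_{i-1} + q_{i-2} with p_{-2}=0, p_{-1}=1, q_{-2}=1, q_{-1}=0), until the denominator exceeds 12:
  i=0: a_0=1, p_0 = 1*1 + 0 = 1, q_0 = 1*0 + 1 = 1.
  i=1: a_1=2, p_1 = 2*1 + 1 = 3, q_1 = 2*1 + 0 = 2.
  i=2: a_2=3, p_2 = 3*3 + 1 = 10, q_2 = 3*2 + 1 = 7.
  i=3: a_3=7, p_3 = 7*10 + 3 = 73, q_3 = 7*7 + 2 = 51.
q_3 = 51 > 12, so the last convergent with denominator <= 12 is p_2/q_2 = 10/7.
The closest fraction with denominator <= 12 is either p_2/q_2 or the intermediate fraction (k*p_2 + p_1)/(k*q_2 + q_1) with the largest k >= 1 whose denominator stays <= 12; these approach x as k grows, and every other convergent or intermediate fraction in range is farther away.
Largest k: floor((12 - q_1)/q_2) = floor((12 - 2)/7) = 1.
That gives (1*10 + 3)/(1*7 + 2) = 13/9.
Compare the errors: |x - 10/7| = |73*7 - 10*51|/(51*7) = 1/357, and |x - 13/9| = |73*9 - 13*51|/(51*9) = 6/459.
Cross-multiplying, 1*459 = 459 < 2142 = 6*357, so 1/357 is smaller: the convergent 10/7 is closer to x than 13/9.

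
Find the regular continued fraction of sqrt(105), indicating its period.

[10; (4, 20)]

Write x_i = (sqrt(105) + m_i)/d_i with (m_0, d_0) = (0, 1). a_0 = floor(sqrt(105)) = 10, since 10^2 = 100 <= 105 < 121 = 11^2.
Iterate m_{i+1} = d_i*a_i - m_i, d_{i+1} = (105 - m_{i+1}^2)/d_i, a_{i+1} = floor((a_0 + m_{i+1})/d_{i+1}):
  m_1 = 1*10 - 0 = 10, d_1 = (105 - 10^2)/1 = 5/1 = 5, a_1 = floor((10 + 10)/5) = 4.
  m_2 = 5*4 - 10 = 10, d_2 = (105 - 10^2)/5 = 5/5 = 1, a_2 = floor((10 + 10)/1) = 20.
  m_3 = 1*20 - 10 = 10, d_3 = (105 - 10^2)/1 = 5/1 = 5: (m_3, d_3) = (m_1, d_1) = (10, 5), so from here the quotients repeat a_1, a_2; the period length is 2.
Hence the expansion of sqrt(105) is a_0 = 10 followed by the repeating block 4, 20 (period 2).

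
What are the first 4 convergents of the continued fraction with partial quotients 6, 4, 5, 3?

6/1, 25/4, 131/21, 418/67

Using the convergent recurrence p_i = a_i*p_{i-1} + p_{i-2}, q_i = a_i*q_{i-1} + q_{i-2} with p_{-2}=0, p_{-1}=1, q_{-2}=1, q_{-1}=0:
  i=0: a_0=6, p_0 = 6*1 + 0 = 6, q_0 = 6*0 + 1 = 1.
  i=1: a_1=4, p_1 = 4*6 + 1 = 25, q_1 = 4*1 + 0 = 4.
  i=2: a_2=5, p_2 = 5*25 + 6 = 131, q_2 = 5*4 + 1 = 21.
  i=3: a_3=3, p_3 = 3*131 + 25 = 418, q_3 = 3*21 + 4 = 67.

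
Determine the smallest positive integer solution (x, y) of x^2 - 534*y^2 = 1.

(x, y) = (3678725, 159194)

First expand sqrt(534) as a continued fraction. With x_i = (sqrt(534) + m_i)/d_i and (m_0, d_0) = (0, 1): a_0 = floor(sqrt(534)) = 23, since 23^2 = 529 <= 534 < 576 = 24^2.
Iterate m_{i+1} = d_i*a_i - m_i, d_{i+1} = (534 - m_{i+1}^2)/d_i, a_{i+1} = floor((a_0 + m_{i+1})/d_{i+1}):
  m_1 = 1*23 - 0 = 23, d_1 = (534 - 23^2)/1 = 5/1 = 5, a_1 = floor((23 + 23)/5) = 9.
  m_2 = 5*9 - 23 = 22, d_2 = (534 - 22^2)/5 = 50/5 = 10, a_2 = floor((23 + 22)/10) = 4.
  m_3 = 10*4 - 22 = 18, d_3 = (534 - 18^2)/10 = 210/10 = 21, a_3 = floor((23 + 18)/21) = 1.
  m_4 = 21*1 - 18 = 3, d_4 = (534 - 3^2)/21 = 525/21 = 25, a_4 = floor((23 + 3)/25) = 1.
  m_5 = 25*1 - 3 = 22, d_5 = (534 - 22^2)/25 = 50/25 = 2, a_5 = floor((23 + 22)/2) = 22.
  m_6 = 2*22 - 22 = 22, d_6 = (534 - 22^2)/2 = 50/2 = 25, a_6 = floor((23 + 22)/25) = 1.
  m_7 = 25*1 - 22 = 3, d_7 = (534 - 3^2)/25 = 525/25 = 21, a_7 = floor((23 + 3)/21) = 1.
  m_8 = 21*1 - 3 = 18, d_8 = (534 - 18^2)/21 = 210/21 = 10, a_8 = floor((23 + 18)/10) = 4.
  m_9 = 10*4 - 18 = 22, d_9 = (534 - 22^2)/10 = 50/10 = 5, a_9 = floor((23 + 22)/5) = 9.
  m_10 = 5*9 - 22 = 23, d_10 = (534 - 23^2)/5 = 5/5 = 1, a_10 = floor((23 + 23)/1) = 46.
  m_11 = 1*46 - 23 = 23, d_11 = (534 - 23^2)/1 = 5/1 = 5: (m_11, d_11) = (m_1, d_1) = (23, 5), so from here the quotients repeat a_1, ..., a_10; the period length is 10.
So sqrt(534) = [23; (9, 4, 1, 1, 22, 1, 1, 4, 9, 46)] with period length k = 10.
k is even, so the fundamental solution of x^2 - 534y^2 = 1 is (p_{k-1}, q_{k-1}) = (p_9, q_9); compute convergents through index 9.
Convergents (p_i = a_i*p_{i-1} + p_{i-2}, q_i = a_i*q_{i-1} + q_{i-2} with p_{-2}=0, p_{-1}=1, q_{-2}=1, q_{-1}=0):
  i=0: a_0=23, p_0 = 23*1 + 0 = 23, q_0 = 23*0 + 1 = 1.
  i=1: a_1=9, p_1 = 9*23 + 1 = 208, q_1 = 9*1 + 0 = 9.
  i=2: a_2=4, p_2 = 4*208 + 23 = 855, q_2 = 4*9 + 1 = 37.
  i=3: a_3=1, p_3 = 1*855 + 208 = 1063, q_3 = 1*37 + 9 = 46.
  i=4: a_4=1, p_4 = 1*1063 + 855 = 1918, q_4 = 1*46 + 37 = 83.
  i=5: a_5=22, p_5 = 22*1918 + 1063 = 43259, q_5 = 22*83 + 46 = 1872.
  i=6: a_6=1, p_6 = 1*43259 + 1918 = 45177, q_6 = 1*1872 + 83 = 1955.
  i=7: a_7=1, p_7 = 1*45177 + 43259 = 88436, q_7 = 1*1955 + 1872 = 3827.
  i=8: a_8=4, p_8 = 4*88436 + 45177 = 398921, q_8 = 4*3827 + 1955 = 17263.
  i=9: a_9=9, p_9 = 9*398921 + 88436 = 3678725, q_9 = 9*17263 + 3827 = 159194.
Check: 3678725^2 - 534*159194^2 = 13533017625625 - 13533017625624 = 1, so (x, y) = (3678725, 159194) solves the equation, and by the theorem it is the least positive solution.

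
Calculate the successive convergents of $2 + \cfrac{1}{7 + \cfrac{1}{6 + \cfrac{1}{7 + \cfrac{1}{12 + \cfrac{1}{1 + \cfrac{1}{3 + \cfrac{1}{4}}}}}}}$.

Using the convergent recurrence p_i = a_i*p_{i-1} + p_{i-2}, q_i = a_i*q_{i-1} + q_{i-2} with p_{-2}=0, p_{-1}=1, q_{-2}=1, q_{-1}=0:
  i=0: a_0=2, p_0 = 2*1 + 0 = 2, q_0 = 2*0 + 1 = 1.
  i=1: a_1=7, p_1 = 7*2 + 1 = 15, q_1 = 7*1 + 0 = 7.
  i=2: a_2=6, p_2 = 6*15 + 2 = 92, q_2 = 6*7 + 1 = 43.
  i=3: a_3=7, p_3 = 7*92 + 15 = 659, q_3 = 7*43 + 7 = 308.
  i=4: a_4=12, p_4 = 12*659 + 92 = 8000, q_4 = 12*308 + 43 = 3739.
  i=5: a_5=1, p_5 = 1*8000 + 659 = 8659, q_5 = 1*3739 + 308 = 4047.
  i=6: a_6=3, p_6 = 3*8659 + 8000 = 33977, q_6 = 3*4047 + 3739 = 15880.
  i=7: a_7=4, p_7 = 4*33977 + 8659 = 144567, q_7 = 4*15880 + 4047 = 67567.

2/1, 15/7, 92/43, 659/308, 8000/3739, 8659/4047, 33977/15880, 144567/67567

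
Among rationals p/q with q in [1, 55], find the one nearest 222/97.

119/52

Expand x = 222/97 as a continued fraction with the Euclidean algorithm:
  222 = 2*97 + 28, so a_0 = 2.
  97 = 3*28 + 13, so a_1 = 3.
  28 = 2*13 + 2, so a_2 = 2.
  13 = 6*2 + 1, so a_3 = 6.
  2 = 2*1 + 0, so a_4 = 2.
so x = [2; 3, 2, 6, 2].
Convergents (p_i = a_i*p_{i-1} + p_{i-2}, q_i = a_i*q_{i-1} + q_{i-2} with p_{-2}=0, p_{-1}=1, q_{-2}=1, q_{-1}=0), until the denominator exceeds 55:
  i=0: a_0=2, p_0 = 2*1 + 0 = 2, q_0 = 2*0 + 1 = 1.
  i=1: a_1=3, p_1 = 3*2 + 1 = 7, q_1 = 3*1 + 0 = 3.
  i=2: a_2=2, p_2 = 2*7 + 2 = 16, q_2 = 2*3 + 1 = 7.
  i=3: a_3=6, p_3 = 6*16 + 7 = 103, q_3 = 6*7 + 3 = 45.
  i=4: a_4=2, p_4 = 2*103 + 16 = 222, q_4 = 2*45 + 7 = 97.
q_4 = 97 > 55, so the last convergent with denominator <= 55 is p_3/q_3 = 103/45.
The closest fraction with denominator <= 55 is either p_3/q_3 or the intermediate fraction (k*p_3 + p_2)/(k*q_3 + q_2) with the largest k >= 1 whose denominator stays <= 55; these approach x as k grows, and every other convergent or intermediate fraction in range is farther away.
Largest k: floor((55 - q_2)/q_3) = floor((55 - 7)/45) = 1.
That gives (1*103 + 16)/(1*45 + 7) = 119/52.
Compare the errors: |x - 103/45| = |222*45 - 103*97|/(97*45) = 1/4365, and |x - 119/52| = |222*52 - 119*97|/(97*52) = 1/5044.
Cross-multiplying, 1*4365 = 4365 < 5044 = 1*5044, so 1/5044 is smaller: the intermediate fraction 119/52 is closer to x than 103/45.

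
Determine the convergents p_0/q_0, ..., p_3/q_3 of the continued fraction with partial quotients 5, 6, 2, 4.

Using the convergent recurrence p_i = a_i*p_{i-1} + p_{i-2}, q_i = a_i*q_{i-1} + q_{i-2} with p_{-2}=0, p_{-1}=1, q_{-2}=1, q_{-1}=0:
  i=0: a_0=5, p_0 = 5*1 + 0 = 5, q_0 = 5*0 + 1 = 1.
  i=1: a_1=6, p_1 = 6*5 + 1 = 31, q_1 = 6*1 + 0 = 6.
  i=2: a_2=2, p_2 = 2*31 + 5 = 67, q_2 = 2*6 + 1 = 13.
  i=3: a_3=4, p_3 = 4*67 + 31 = 299, q_3 = 4*13 + 6 = 58.

5/1, 31/6, 67/13, 299/58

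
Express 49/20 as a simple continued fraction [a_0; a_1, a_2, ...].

[2; 2, 4, 2]

Run the Euclidean algorithm on 49 and 20; the successive quotients are the partial quotients a_0, a_1, ... (each step inverts the fractional part left over by the previous one):
  49 = 2*20 + 9, so a_0 = 2.
  20 = 2*9 + 2, so a_1 = 2.
  9 = 4*2 + 1, so a_2 = 4.
  2 = 2*1 + 0, so a_3 = 2.
The remainder reaches 0 after 4 divisions, so the expansion has 4 partial quotients, read off in order.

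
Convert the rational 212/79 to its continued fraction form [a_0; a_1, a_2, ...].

Run the Euclidean algorithm on 212 and 79; the successive quotients are the partial quotients a_0, a_1, ... (each step inverts the fractional part left over by the previous one):
  212 = 2*79 + 54, so a_0 = 2.
  79 = 1*54 + 25, so a_1 = 1.
  54 = 2*25 + 4, so a_2 = 2.
  25 = 6*4 + 1, so a_3 = 6.
  4 = 4*1 + 0, so a_4 = 4.
The remainder reaches 0 after 5 divisions, so the expansion has 5 partial quotients, read off in order.

[2; 1, 2, 6, 4]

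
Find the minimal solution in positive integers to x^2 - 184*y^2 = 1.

First expand sqrt(184) as a continued fraction. With x_i = (sqrt(184) + m_i)/d_i and (m_0, d_0) = (0, 1): a_0 = floor(sqrt(184)) = 13, since 13^2 = 169 <= 184 < 196 = 14^2.
Iterate m_{i+1} = d_i*a_i - m_i, d_{i+1} = (184 - m_{i+1}^2)/d_i, a_{i+1} = floor((a_0 + m_{i+1})/d_{i+1}):
  m_1 = 1*13 - 0 = 13, d_1 = (184 - 13^2)/1 = 15/1 = 15, a_1 = floor((13 + 13)/15) = 1.
  m_2 = 15*1 - 13 = 2, d_2 = (184 - 2^2)/15 = 180/15 = 12, a_2 = floor((13 + 2)/12) = 1.
  m_3 = 12*1 - 2 = 10, d_3 = (184 - 10^2)/12 = 84/12 = 7, a_3 = floor((13 + 10)/7) = 3.
  m_4 = 7*3 - 10 = 11, d_4 = (184 - 11^2)/7 = 63/7 = 9, a_4 = floor((13 + 11)/9) = 2.
  m_5 = 9*2 - 11 = 7, d_5 = (184 - 7^2)/9 = 135/9 = 15, a_5 = floor((13 + 7)/15) = 1.
  m_6 = 15*1 - 7 = 8, d_6 = (184 - 8^2)/15 = 120/15 = 8, a_6 = floor((13 + 8)/8) = 2.
  m_7 = 8*2 - 8 = 8, d_7 = (184 - 8^2)/8 = 120/8 = 15, a_7 = floor((13 + 8)/15) = 1.
  m_8 = 15*1 - 8 = 7, d_8 = (184 - 7^2)/15 = 135/15 = 9, a_8 = floor((13 + 7)/9) = 2.
  m_9 = 9*2 - 7 = 11, d_9 = (184 - 11^2)/9 = 63/9 = 7, a_9 = floor((13 + 11)/7) = 3.
  m_10 = 7*3 - 11 = 10, d_10 = (184 - 10^2)/7 = 84/7 = 12, a_10 = floor((13 + 10)/12) = 1.
  m_11 = 12*1 - 10 = 2, d_11 = (184 - 2^2)/12 = 180/12 = 15, a_11 = floor((13 + 2)/15) = 1.
  m_12 = 15*1 - 2 = 13, d_12 = (184 - 13^2)/15 = 15/15 = 1, a_12 = floor((13 + 13)/1) = 26.
  m_13 = 1*26 - 13 = 13, d_13 = (184 - 13^2)/1 = 15/1 = 15: (m_13, d_13) = (m_1, d_1) = (13, 15), so from here the quotients repeat a_1, ..., a_12; the period length is 12.
So sqrt(184) = [13; (1, 1, 3, 2, 1, 2, 1, 2, 3, 1, 1, 26)] with period length k = 12.
k is even, so the fundamental solution of x^2 - 184y^2 = 1 is (p_{k-1}, q_{k-1}) = (p_11, q_11); compute convergents through index 11.
Convergents (p_i = a_i*p_{i-1} + p_{i-2}, q_i = a_i*q_{i-1} + q_{i-2} with p_{-2}=0, p_{-1}=1, q_{-2}=1, q_{-1}=0):
  i=0: a_0=13, p_0 = 13*1 + 0 = 13, q_0 = 13*0 + 1 = 1.
  i=1: a_1=1, p_1 = 1*13 + 1 = 14, q_1 = 1*1 + 0 = 1.
  i=2: a_2=1, p_2 = 1*14 + 13 = 27, q_2 = 1*1 + 1 = 2.
  i=3: a_3=3, p_3 = 3*27 + 14 = 95, q_3 = 3*2 + 1 = 7.
  i=4: a_4=2, p_4 = 2*95 + 27 = 217, q_4 = 2*7 + 2 = 16.
  i=5: a_5=1, p_5 = 1*217 + 95 = 312, q_5 = 1*16 + 7 = 23.
  i=6: a_6=2, p_6 = 2*312 + 217 = 841, q_6 = 2*23 + 16 = 62.
  i=7: a_7=1, p_7 = 1*841 + 312 = 1153, q_7 = 1*62 + 23 = 85.
  i=8: a_8=2, p_8 = 2*1153 + 841 = 3147, q_8 = 2*85 + 62 = 232.
  i=9: a_9=3, p_9 = 3*3147 + 1153 = 10594, q_9 = 3*232 + 85 = 781.
  i=10: a_10=1, p_10 = 1*10594 + 3147 = 13741, q_10 = 1*781 + 232 = 1013.
  i=11: a_11=1, p_11 = 1*13741 + 10594 = 24335, q_11 = 1*1013 + 781 = 1794.
Check: 24335^2 - 184*1794^2 = 592192225 - 592192224 = 1, so (x, y) = (24335, 1794) solves the equation, and by the theorem it is the least positive solution.

(x, y) = (24335, 1794)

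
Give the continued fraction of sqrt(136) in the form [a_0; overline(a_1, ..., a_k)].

Write x_i = (sqrt(136) + m_i)/d_i with (m_0, d_0) = (0, 1). a_0 = floor(sqrt(136)) = 11, since 11^2 = 121 <= 136 < 144 = 12^2.
Iterate m_{i+1} = d_i*a_i - m_i, d_{i+1} = (136 - m_{i+1}^2)/d_i, a_{i+1} = floor((a_0 + m_{i+1})/d_{i+1}):
  m_1 = 1*11 - 0 = 11, d_1 = (136 - 11^2)/1 = 15/1 = 15, a_1 = floor((11 + 11)/15) = 1.
  m_2 = 15*1 - 11 = 4, d_2 = (136 - 4^2)/15 = 120/15 = 8, a_2 = floor((11 + 4)/8) = 1.
  m_3 = 8*1 - 4 = 4, d_3 = (136 - 4^2)/8 = 120/8 = 15, a_3 = floor((11 + 4)/15) = 1.
  m_4 = 15*1 - 4 = 11, d_4 = (136 - 11^2)/15 = 15/15 = 1, a_4 = floor((11 + 11)/1) = 22.
  m_5 = 1*22 - 11 = 11, d_5 = (136 - 11^2)/1 = 15/1 = 15: (m_5, d_5) = (m_1, d_1) = (11, 15), so from here the quotients repeat a_1, ..., a_4; the period length is 4.
Hence the expansion of sqrt(136) is a_0 = 11 followed by the repeating block 1, 1, 1, 22 (period 4).

[11; overline(1, 1, 1, 22)]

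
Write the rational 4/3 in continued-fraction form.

Run the Euclidean algorithm on 4 and 3; the successive quotients are the partial quotients a_0, a_1, ... (each step inverts the fractional part left over by the previous one):
  4 = 1*3 + 1, so a_0 = 1.
  3 = 3*1 + 0, so a_1 = 3.
The remainder reaches 0 after 2 divisions, so the expansion has 2 partial quotients, read off in order.

[1; 3]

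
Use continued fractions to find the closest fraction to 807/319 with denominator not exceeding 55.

Expand x = 807/319 as a continued fraction with the Euclidean algorithm:
  807 = 2*319 + 169, so a_0 = 2.
  319 = 1*169 + 150, so a_1 = 1.
  169 = 1*150 + 19, so a_2 = 1.
  150 = 7*19 + 17, so a_3 = 7.
  19 = 1*17 + 2, so a_4 = 1.
  17 = 8*2 + 1, so a_5 = 8.
  2 = 2*1 + 0, so a_6 = 2.
so x = [2; 1, 1, 7, 1, 8, 2].
Convergents (p_i = a_i*p_{i-1} + p_{i-2}, q_i = a_i*q_{i-1} + q_{i-2} with p_{-2}=0, p_{-1}=1, q_{-2}=1, q_{-1}=0), until the denominator exceeds 55:
  i=0: a_0=2, p_0 = 2*1 + 0 = 2, q_0 = 2*0 + 1 = 1.
  i=1: a_1=1, p_1 = 1*2 + 1 = 3, q_1 = 1*1 + 0 = 1.
  i=2: a_2=1, p_2 = 1*3 + 2 = 5, q_2 = 1*1 + 1 = 2.
  i=3: a_3=7, p_3 = 7*5 + 3 = 38, q_3 = 7*2 + 1 = 15.
  i=4: a_4=1, p_4 = 1*38 + 5 = 43, q_4 = 1*15 + 2 = 17.
  i=5: a_5=8, p_5 = 8*43 + 38 = 382, q_5 = 8*17 + 15 = 151.
q_5 = 151 > 55, so the last convergent with denominator <= 55 is p_4/q_4 = 43/17.
The closest fraction with denominator <= 55 is either p_4/q_4 or the intermediate fraction (k*p_4 + p_3)/(k*q_4 + q_3) with the largest k >= 1 whose denominator stays <= 55; these approach x as k grows, and every other convergent or intermediate fraction in range is farther away.
Largest k: floor((55 - q_3)/q_4) = floor((55 - 15)/17) = 2.
That gives (2*43 + 38)/(2*17 + 15) = 124/49.
Compare the errors: |x - 43/17| = |807*17 - 43*319|/(319*17) = 2/5423, and |x - 124/49| = |807*49 - 124*319|/(319*49) = 13/15631.
Cross-multiplying, 2*15631 = 31262 < 70499 = 13*5423, so 2/5423 is smaller: the convergent 43/17 is closer to x than 124/49.

43/17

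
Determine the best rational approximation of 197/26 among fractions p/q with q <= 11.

53/7

Expand x = 197/26 as a continued fraction with the Euclidean algorithm:
  197 = 7*26 + 15, so a_0 = 7.
  26 = 1*15 + 11, so a_1 = 1.
  15 = 1*11 + 4, so a_2 = 1.
  11 = 2*4 + 3, so a_3 = 2.
  4 = 1*3 + 1, so a_4 = 1.
  3 = 3*1 + 0, so a_5 = 3.
so x = [7; 1, 1, 2, 1, 3].
Convergents (p_i = a_i*p_{i-1} + p_{i-2}, q_i = a_i*q_{i-1} + q_{i-2} with p_{-2}=0, p_{-1}=1, q_{-2}=1, q_{-1}=0), until the denominator exceeds 11:
  i=0: a_0=7, p_0 = 7*1 + 0 = 7, q_0 = 7*0 + 1 = 1.
  i=1: a_1=1, p_1 = 1*7 + 1 = 8, q_1 = 1*1 + 0 = 1.
  i=2: a_2=1, p_2 = 1*8 + 7 = 15, q_2 = 1*1 + 1 = 2.
  i=3: a_3=2, p_3 = 2*15 + 8 = 38, q_3 = 2*2 + 1 = 5.
  i=4: a_4=1, p_4 = 1*38 + 15 = 53, q_4 = 1*5 + 2 = 7.
  i=5: a_5=3, p_5 = 3*53 + 38 = 197, q_5 = 3*7 + 5 = 26.
q_5 = 26 > 11, so the last convergent with denominator <= 11 is p_4/q_4 = 53/7.
The closest fraction with denominator <= 11 is either p_4/q_4 or the intermediate fraction (k*p_4 + p_3)/(k*q_4 + q_3) with the largest k >= 1 whose denominator stays <= 11; these approach x as k grows, and every other convergent or intermediate fraction in range is farther away.
Largest k: floor((11 - q_3)/q_4) = floor((11 - 5)/7) = 0.
Since k = 0, no intermediate fraction beyond p_4/q_4 has denominator <= 11, so the convergent 53/7 is the closest (its error is |197*7 - 53*26|/(26*7) = 1/182).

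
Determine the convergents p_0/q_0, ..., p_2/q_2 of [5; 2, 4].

5/1, 11/2, 49/9

Using the convergent recurrence p_i = a_i*p_{i-1} + p_{i-2}, q_i = a_i*q_{i-1} + q_{i-2} with p_{-2}=0, p_{-1}=1, q_{-2}=1, q_{-1}=0:
  i=0: a_0=5, p_0 = 5*1 + 0 = 5, q_0 = 5*0 + 1 = 1.
  i=1: a_1=2, p_1 = 2*5 + 1 = 11, q_1 = 2*1 + 0 = 2.
  i=2: a_2=4, p_2 = 4*11 + 5 = 49, q_2 = 4*2 + 1 = 9.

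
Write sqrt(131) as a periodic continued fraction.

Write x_i = (sqrt(131) + m_i)/d_i with (m_0, d_0) = (0, 1). a_0 = floor(sqrt(131)) = 11, since 11^2 = 121 <= 131 < 144 = 12^2.
Iterate m_{i+1} = d_i*a_i - m_i, d_{i+1} = (131 - m_{i+1}^2)/d_i, a_{i+1} = floor((a_0 + m_{i+1})/d_{i+1}):
  m_1 = 1*11 - 0 = 11, d_1 = (131 - 11^2)/1 = 10/1 = 10, a_1 = floor((11 + 11)/10) = 2.
  m_2 = 10*2 - 11 = 9, d_2 = (131 - 9^2)/10 = 50/10 = 5, a_2 = floor((11 + 9)/5) = 4.
  m_3 = 5*4 - 9 = 11, d_3 = (131 - 11^2)/5 = 10/5 = 2, a_3 = floor((11 + 11)/2) = 11.
  m_4 = 2*11 - 11 = 11, d_4 = (131 - 11^2)/2 = 10/2 = 5, a_4 = floor((11 + 11)/5) = 4.
  m_5 = 5*4 - 11 = 9, d_5 = (131 - 9^2)/5 = 50/5 = 10, a_5 = floor((11 + 9)/10) = 2.
  m_6 = 10*2 - 9 = 11, d_6 = (131 - 11^2)/10 = 10/10 = 1, a_6 = floor((11 + 11)/1) = 22.
  m_7 = 1*22 - 11 = 11, d_7 = (131 - 11^2)/1 = 10/1 = 10: (m_7, d_7) = (m_1, d_1) = (11, 10), so from here the quotients repeat a_1, ..., a_6; the period length is 6.
Hence the expansion of sqrt(131) is a_0 = 11 followed by the repeating block 2, 4, 11, 4, 2, 22 (period 6).

[11; (2, 4, 11, 4, 2, 22)]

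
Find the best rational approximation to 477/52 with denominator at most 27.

Expand x = 477/52 as a continued fraction with the Euclidean algorithm:
  477 = 9*52 + 9, so a_0 = 9.
  52 = 5*9 + 7, so a_1 = 5.
  9 = 1*7 + 2, so a_2 = 1.
  7 = 3*2 + 1, so a_3 = 3.
  2 = 2*1 + 0, so a_4 = 2.
so x = [9; 5, 1, 3, 2].
Convergents (p_i = a_i*p_{i-1} + p_{i-2}, q_i = a_i*q_{i-1} + q_{i-2} with p_{-2}=0, p_{-1}=1, q_{-2}=1, q_{-1}=0), until the denominator exceeds 27:
  i=0: a_0=9, p_0 = 9*1 + 0 = 9, q_0 = 9*0 + 1 = 1.
  i=1: a_1=5, p_1 = 5*9 + 1 = 46, q_1 = 5*1 + 0 = 5.
  i=2: a_2=1, p_2 = 1*46 + 9 = 55, q_2 = 1*5 + 1 = 6.
  i=3: a_3=3, p_3 = 3*55 + 46 = 211, q_3 = 3*6 + 5 = 23.
  i=4: a_4=2, p_4 = 2*211 + 55 = 477, q_4 = 2*23 + 6 = 52.
q_4 = 52 > 27, so the last convergent with denominator <= 27 is p_3/q_3 = 211/23.
The closest fraction with denominator <= 27 is either p_3/q_3 or the intermediate fraction (k*p_3 + p_2)/(k*q_3 + q_2) with the largest k >= 1 whose denominator stays <= 27; these approach x as k grows, and every other convergent or intermediate fraction in range is farther away.
Largest k: floor((27 - q_2)/q_3) = floor((27 - 6)/23) = 0.
Since k = 0, no intermediate fraction beyond p_3/q_3 has denominator <= 27, so the convergent 211/23 is the closest (its error is |477*23 - 211*52|/(52*23) = 1/1196).

211/23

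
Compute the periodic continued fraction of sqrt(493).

[22; (4, 1, 10, 3, 3, 10, 1, 4, 44)]

Write x_i = (sqrt(493) + m_i)/d_i with (m_0, d_0) = (0, 1). a_0 = floor(sqrt(493)) = 22, since 22^2 = 484 <= 493 < 529 = 23^2.
Iterate m_{i+1} = d_i*a_i - m_i, d_{i+1} = (493 - m_{i+1}^2)/d_i, a_{i+1} = floor((a_0 + m_{i+1})/d_{i+1}):
  m_1 = 1*22 - 0 = 22, d_1 = (493 - 22^2)/1 = 9/1 = 9, a_1 = floor((22 + 22)/9) = 4.
  m_2 = 9*4 - 22 = 14, d_2 = (493 - 14^2)/9 = 297/9 = 33, a_2 = floor((22 + 14)/33) = 1.
  m_3 = 33*1 - 14 = 19, d_3 = (493 - 19^2)/33 = 132/33 = 4, a_3 = floor((22 + 19)/4) = 10.
  m_4 = 4*10 - 19 = 21, d_4 = (493 - 21^2)/4 = 52/4 = 13, a_4 = floor((22 + 21)/13) = 3.
  m_5 = 13*3 - 21 = 18, d_5 = (493 - 18^2)/13 = 169/13 = 13, a_5 = floor((22 + 18)/13) = 3.
  m_6 = 13*3 - 18 = 21, d_6 = (493 - 21^2)/13 = 52/13 = 4, a_6 = floor((22 + 21)/4) = 10.
  m_7 = 4*10 - 21 = 19, d_7 = (493 - 19^2)/4 = 132/4 = 33, a_7 = floor((22 + 19)/33) = 1.
  m_8 = 33*1 - 19 = 14, d_8 = (493 - 14^2)/33 = 297/33 = 9, a_8 = floor((22 + 14)/9) = 4.
  m_9 = 9*4 - 14 = 22, d_9 = (493 - 22^2)/9 = 9/9 = 1, a_9 = floor((22 + 22)/1) = 44.
  m_10 = 1*44 - 22 = 22, d_10 = (493 - 22^2)/1 = 9/1 = 9: (m_10, d_10) = (m_1, d_1) = (22, 9), so from here the quotients repeat a_1, ..., a_9; the period length is 9.
Hence the expansion of sqrt(493) is a_0 = 22 followed by the repeating block 4, 1, 10, 3, 3, 10, 1, 4, 44 (period 9).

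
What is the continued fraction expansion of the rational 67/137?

[0; 2, 22, 3]

Run the Euclidean algorithm on 67 and 137; the successive quotients are the partial quotients a_0, a_1, ... (each step inverts the fractional part left over by the previous one):
  67 = 0*137 + 67, so a_0 = 0.
  137 = 2*67 + 3, so a_1 = 2.
  67 = 22*3 + 1, so a_2 = 22.
  3 = 3*1 + 0, so a_3 = 3.
The remainder reaches 0 after 4 divisions, so the expansion has 4 partial quotients, read off in order.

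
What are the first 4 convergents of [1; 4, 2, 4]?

1/1, 5/4, 11/9, 49/40

Using the convergent recurrence p_i = a_i*p_{i-1} + p_{i-2}, q_i = a_i*q_{i-1} + q_{i-2} with p_{-2}=0, p_{-1}=1, q_{-2}=1, q_{-1}=0:
  i=0: a_0=1, p_0 = 1*1 + 0 = 1, q_0 = 1*0 + 1 = 1.
  i=1: a_1=4, p_1 = 4*1 + 1 = 5, q_1 = 4*1 + 0 = 4.
  i=2: a_2=2, p_2 = 2*5 + 1 = 11, q_2 = 2*4 + 1 = 9.
  i=3: a_3=4, p_3 = 4*11 + 5 = 49, q_3 = 4*9 + 4 = 40.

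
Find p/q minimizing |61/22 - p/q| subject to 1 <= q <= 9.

25/9

Expand x = 61/22 as a continued fraction with the Euclidean algorithm:
  61 = 2*22 + 17, so a_0 = 2.
  22 = 1*17 + 5, so a_1 = 1.
  17 = 3*5 + 2, so a_2 = 3.
  5 = 2*2 + 1, so a_3 = 2.
  2 = 2*1 + 0, so a_4 = 2.
so x = [2; 1, 3, 2, 2].
Convergents (p_i = a_i*p_{i-1} + p_{i-2}, q_i = a_i*q_{i-1} + q_{i-2} with p_{-2}=0, p_{-1}=1, q_{-2}=1, q_{-1}=0), until the denominator exceeds 9:
  i=0: a_0=2, p_0 = 2*1 + 0 = 2, q_0 = 2*0 + 1 = 1.
  i=1: a_1=1, p_1 = 1*2 + 1 = 3, q_1 = 1*1 + 0 = 1.
  i=2: a_2=3, p_2 = 3*3 + 2 = 11, q_2 = 3*1 + 1 = 4.
  i=3: a_3=2, p_3 = 2*11 + 3 = 25, q_3 = 2*4 + 1 = 9.
  i=4: a_4=2, p_4 = 2*25 + 11 = 61, q_4 = 2*9 + 4 = 22.
q_4 = 22 > 9, so the last convergent with denominator <= 9 is p_3/q_3 = 25/9.
The closest fraction with denominator <= 9 is either p_3/q_3 or the intermediate fraction (k*p_3 + p_2)/(k*q_3 + q_2) with the largest k >= 1 whose denominator stays <= 9; these approach x as k grows, and every other convergent or intermediate fraction in range is farther away.
Largest k: floor((9 - q_2)/q_3) = floor((9 - 4)/9) = 0.
Since k = 0, no intermediate fraction beyond p_3/q_3 has denominator <= 9, so the convergent 25/9 is the closest (its error is |61*9 - 25*22|/(22*9) = 1/198).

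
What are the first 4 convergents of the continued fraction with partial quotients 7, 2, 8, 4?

Using the convergent recurrence p_i = a_i*p_{i-1} + p_{i-2}, q_i = a_i*q_{i-1} + q_{i-2} with p_{-2}=0, p_{-1}=1, q_{-2}=1, q_{-1}=0:
  i=0: a_0=7, p_0 = 7*1 + 0 = 7, q_0 = 7*0 + 1 = 1.
  i=1: a_1=2, p_1 = 2*7 + 1 = 15, q_1 = 2*1 + 0 = 2.
  i=2: a_2=8, p_2 = 8*15 + 7 = 127, q_2 = 8*2 + 1 = 17.
  i=3: a_3=4, p_3 = 4*127 + 15 = 523, q_3 = 4*17 + 2 = 70.

7/1, 15/2, 127/17, 523/70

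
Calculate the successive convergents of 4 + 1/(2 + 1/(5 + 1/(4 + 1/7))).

Using the convergent recurrence p_i = a_i*p_{i-1} + p_{i-2}, q_i = a_i*q_{i-1} + q_{i-2} with p_{-2}=0, p_{-1}=1, q_{-2}=1, q_{-1}=0:
  i=0: a_0=4, p_0 = 4*1 + 0 = 4, q_0 = 4*0 + 1 = 1.
  i=1: a_1=2, p_1 = 2*4 + 1 = 9, q_1 = 2*1 + 0 = 2.
  i=2: a_2=5, p_2 = 5*9 + 4 = 49, q_2 = 5*2 + 1 = 11.
  i=3: a_3=4, p_3 = 4*49 + 9 = 205, q_3 = 4*11 + 2 = 46.
  i=4: a_4=7, p_4 = 7*205 + 49 = 1484, q_4 = 7*46 + 11 = 333.

4/1, 9/2, 49/11, 205/46, 1484/333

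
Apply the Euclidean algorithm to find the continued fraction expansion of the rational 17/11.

Run the Euclidean algorithm on 17 and 11; the successive quotients are the partial quotients a_0, a_1, ... (each step inverts the fractional part left over by the previous one):
  17 = 1*11 + 6, so a_0 = 1.
  11 = 1*6 + 5, so a_1 = 1.
  6 = 1*5 + 1, so a_2 = 1.
  5 = 5*1 + 0, so a_3 = 5.
The remainder reaches 0 after 4 divisions, so the expansion has 4 partial quotients, read off in order.

[1; 1, 1, 5]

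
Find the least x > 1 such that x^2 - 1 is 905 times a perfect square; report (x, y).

First expand sqrt(905) as a continued fraction. With x_i = (sqrt(905) + m_i)/d_i and (m_0, d_0) = (0, 1): a_0 = floor(sqrt(905)) = 30, since 30^2 = 900 <= 905 < 961 = 31^2.
Iterate m_{i+1} = d_i*a_i - m_i, d_{i+1} = (905 - m_{i+1}^2)/d_i, a_{i+1} = floor((a_0 + m_{i+1})/d_{i+1}):
  m_1 = 1*30 - 0 = 30, d_1 = (905 - 30^2)/1 = 5/1 = 5, a_1 = floor((30 + 30)/5) = 12.
  m_2 = 5*12 - 30 = 30, d_2 = (905 - 30^2)/5 = 5/5 = 1, a_2 = floor((30 + 30)/1) = 60.
  m_3 = 1*60 - 30 = 30, d_3 = (905 - 30^2)/1 = 5/1 = 5: (m_3, d_3) = (m_1, d_1) = (30, 5), so from here the quotients repeat a_1, a_2; the period length is 2.
So sqrt(905) = [30; (12, 60)] with period length k = 2.
k is even, so the fundamental solution of x^2 - 905y^2 = 1 is (p_{k-1}, q_{k-1}) = (p_1, q_1); compute convergents through index 1.
Convergents (p_i = a_i*p_{i-1} + p_{i-2}, q_i = a_i*q_{i-1} + q_{i-2} with p_{-2}=0, p_{-1}=1, q_{-2}=1, q_{-1}=0):
  i=0: a_0=30, p_0 = 30*1 + 0 = 30, q_0 = 30*0 + 1 = 1.
  i=1: a_1=12, p_1 = 12*30 + 1 = 361, q_1 = 12*1 + 0 = 12.
Check: 361^2 - 905*12^2 = 130321 - 130320 = 1, so (x, y) = (361, 12) solves the equation, and by the theorem it is the least positive solution.

(x, y) = (361, 12)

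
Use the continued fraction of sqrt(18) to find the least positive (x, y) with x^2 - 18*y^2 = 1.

(x, y) = (17, 4)

First expand sqrt(18) as a continued fraction. With x_i = (sqrt(18) + m_i)/d_i and (m_0, d_0) = (0, 1): a_0 = floor(sqrt(18)) = 4, since 4^2 = 16 <= 18 < 25 = 5^2.
Iterate m_{i+1} = d_i*a_i - m_i, d_{i+1} = (18 - m_{i+1}^2)/d_i, a_{i+1} = floor((a_0 + m_{i+1})/d_{i+1}):
  m_1 = 1*4 - 0 = 4, d_1 = (18 - 4^2)/1 = 2/1 = 2, a_1 = floor((4 + 4)/2) = 4.
  m_2 = 2*4 - 4 = 4, d_2 = (18 - 4^2)/2 = 2/2 = 1, a_2 = floor((4 + 4)/1) = 8.
  m_3 = 1*8 - 4 = 4, d_3 = (18 - 4^2)/1 = 2/1 = 2: (m_3, d_3) = (m_1, d_1) = (4, 2), so from here the quotients repeat a_1, a_2; the period length is 2.
So sqrt(18) = [4; (4, 8)] with period length k = 2.
k is even, so the fundamental solution of x^2 - 18y^2 = 1 is (p_{k-1}, q_{k-1}) = (p_1, q_1); compute convergents through index 1.
Convergents (p_i = a_i*p_{i-1} + p_{i-2}, q_i = a_i*q_{i-1} + q_{i-2} with p_{-2}=0, p_{-1}=1, q_{-2}=1, q_{-1}=0):
  i=0: a_0=4, p_0 = 4*1 + 0 = 4, q_0 = 4*0 + 1 = 1.
  i=1: a_1=4, p_1 = 4*4 + 1 = 17, q_1 = 4*1 + 0 = 4.
Check: 17^2 - 18*4^2 = 289 - 288 = 1, so (x, y) = (17, 4) solves the equation, and by the theorem it is the least positive solution.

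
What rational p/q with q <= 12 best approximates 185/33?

28/5

Expand x = 185/33 as a continued fraction with the Euclidean algorithm:
  185 = 5*33 + 20, so a_0 = 5.
  33 = 1*20 + 13, so a_1 = 1.
  20 = 1*13 + 7, so a_2 = 1.
  13 = 1*7 + 6, so a_3 = 1.
  7 = 1*6 + 1, so a_4 = 1.
  6 = 6*1 + 0, so a_5 = 6.
so x = [5; 1, 1, 1, 1, 6].
Convergents (p_i = a_i*p_{i-1} + p_{i-2}, q_i = a_i*q_{i-1} + q_{i-2} with p_{-2}=0, p_{-1}=1, q_{-2}=1, q_{-1}=0), until the denominator exceeds 12:
  i=0: a_0=5, p_0 = 5*1 + 0 = 5, q_0 = 5*0 + 1 = 1.
  i=1: a_1=1, p_1 = 1*5 + 1 = 6, q_1 = 1*1 + 0 = 1.
  i=2: a_2=1, p_2 = 1*6 + 5 = 11, q_2 = 1*1 + 1 = 2.
  i=3: a_3=1, p_3 = 1*11 + 6 = 17, q_3 = 1*2 + 1 = 3.
  i=4: a_4=1, p_4 = 1*17 + 11 = 28, q_4 = 1*3 + 2 = 5.
  i=5: a_5=6, p_5 = 6*28 + 17 = 185, q_5 = 6*5 + 3 = 33.
q_5 = 33 > 12, so the last convergent with denominator <= 12 is p_4/q_4 = 28/5.
The closest fraction with denominator <= 12 is either p_4/q_4 or the intermediate fraction (k*p_4 + p_3)/(k*q_4 + q_3) with the largest k >= 1 whose denominator stays <= 12; these approach x as k grows, and every other convergent or intermediate fraction in range is farther away.
Largest k: floor((12 - q_3)/q_4) = floor((12 - 3)/5) = 1.
That gives (1*28 + 17)/(1*5 + 3) = 45/8.
Compare the errors: |x - 28/5| = |185*5 - 28*33|/(33*5) = 1/165, and |x - 45/8| = |185*8 - 45*33|/(33*8) = 5/264.
Cross-multiplying, 1*264 = 264 < 825 = 5*165, so 1/165 is smaller: the convergent 28/5 is closer to x than 45/8.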